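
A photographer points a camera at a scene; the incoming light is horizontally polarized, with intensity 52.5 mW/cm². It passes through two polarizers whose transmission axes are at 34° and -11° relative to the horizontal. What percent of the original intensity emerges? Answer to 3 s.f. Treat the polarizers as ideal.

I₁ = 52.5 mW/cm² · cos²(34°) = 36.08 mW/cm².
I₂ = I₁ · cos²(45°) = 36.08 · 0.5 = 18.04 mW/cm².
That is 34.37% of the incident intensity.

≈ 34.4%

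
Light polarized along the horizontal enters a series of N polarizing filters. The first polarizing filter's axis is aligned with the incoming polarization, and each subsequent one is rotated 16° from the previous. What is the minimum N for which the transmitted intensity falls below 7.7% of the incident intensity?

N = 34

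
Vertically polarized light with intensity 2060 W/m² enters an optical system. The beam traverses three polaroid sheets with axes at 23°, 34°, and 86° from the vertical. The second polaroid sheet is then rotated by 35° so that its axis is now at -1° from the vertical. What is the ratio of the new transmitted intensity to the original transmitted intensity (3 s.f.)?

I_new/I_old ≈ 0.00626

Before rotation:
By Malus's law, I₁ = I₀ cos²(23° − 0°) = I₀ cos²(23°) = 0.8473 I₀.
I₂ = I₁ cos²(34° − 23°) = 0.8473 I₀ · cos²(11°) = 0.8165 I₀.
I₃ = I₂ cos²(86° − 34°) = 0.8165 I₀ · cos²(52°) = 0.3095 I₀.
After rotation:
I₁ = I₀ cos²(23° − 0°) = I₀ cos²(23°) = 0.8473 I₀.
I₂ = I₁ cos²(-1° − 23°) = 0.8473 I₀ · cos²(24°) = 0.7072 I₀.
I₃ = I₂ cos²(86° + 1°) = 0.7072 I₀ · cos²(87°) = 0.001937 I₀.
Ratio = 0.001937 / 0.3095 = 0.006259.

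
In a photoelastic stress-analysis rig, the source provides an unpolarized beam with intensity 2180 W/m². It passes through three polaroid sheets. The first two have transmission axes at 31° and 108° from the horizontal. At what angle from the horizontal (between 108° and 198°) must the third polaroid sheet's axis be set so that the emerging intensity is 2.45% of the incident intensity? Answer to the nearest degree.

θ ≈ 118°

Unpolarized light through the first polarizer → I₁ = ½ I₀, now polarized at 31°.
I₂ = I₁ cos²(108° − 31°) = 0.5 I₀ · cos²(77°) = 0.0253 I₀.
Need I₃/I₀ = 0.0245, so cos²(θ − 108°) = 0.0245 / 0.0253 = 0.9683.
θ − 108° = arccos(√0.9683) = 10.3°, giving θ ≈ 108 + 10.3 = 118.3°.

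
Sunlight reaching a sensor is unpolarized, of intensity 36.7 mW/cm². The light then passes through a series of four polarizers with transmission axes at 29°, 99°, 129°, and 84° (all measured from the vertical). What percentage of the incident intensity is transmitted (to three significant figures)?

≈ 2.19%

Unpolarized light through the first polarizer → I₁ = 36.7 mW/cm²/2 = 18.35 mW/cm², polarized at 29°.
I₂ = I₁ · cos²(70°) = 18.35 · 0.117 = 2.147 mW/cm².
I₃ = I₂ · cos²(30°) = 2.147 · 0.75 = 1.61 mW/cm².
I₄ = I₃ · cos²(45°) = 1.61 · 0.5 = 0.805 mW/cm².
That is 2.193% of the incident intensity.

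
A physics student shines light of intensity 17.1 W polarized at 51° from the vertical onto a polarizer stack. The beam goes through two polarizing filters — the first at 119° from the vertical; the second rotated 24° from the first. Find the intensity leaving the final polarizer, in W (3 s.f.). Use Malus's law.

I ≈ 2.00 W

By Malus's law, I₁ = 17.1 W · cos²(68°) = 2.4 W.
I₂ = I₁ · cos²(24°) = 2.4 · 0.8346 = 2.003 W.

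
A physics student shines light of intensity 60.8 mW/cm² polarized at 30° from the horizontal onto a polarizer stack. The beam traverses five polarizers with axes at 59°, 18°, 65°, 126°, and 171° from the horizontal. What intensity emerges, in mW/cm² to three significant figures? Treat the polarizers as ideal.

I ≈ 1.45 mW/cm²

I₁ = 60.8 mW/cm² · cos²(29°) = 46.51 mW/cm².
I₂ = I₁ · cos²(41°) = 46.51 · 0.5696 = 26.49 mW/cm².
I₃ = I₂ · cos²(47°) = 26.49 · 0.4651 = 12.32 mW/cm².
I₄ = I₃ · cos²(61°) = 12.32 · 0.235 = 2.896 mW/cm².
I₅ = I₄ · cos²(45°) = 2.896 · 0.5 = 1.448 mW/cm².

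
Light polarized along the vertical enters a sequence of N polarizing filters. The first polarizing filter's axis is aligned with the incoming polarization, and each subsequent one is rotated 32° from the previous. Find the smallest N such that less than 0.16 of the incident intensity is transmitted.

First polarizer is aligned with the polarization: full transmission.
Each further stage multiplies by cos²(32°) = 0.7192.
After N polarizers: T = 0.7192^(N−1). Require T < 0.16 ⇒ N−1 > ln(0.16)/ln(0.7192) = 5.56, so N−1 ≥ 6 and N = 7.
Check: N=7 gives T = 0.1384 < 0.16; N=6 gives T = 0.1924.

N = 7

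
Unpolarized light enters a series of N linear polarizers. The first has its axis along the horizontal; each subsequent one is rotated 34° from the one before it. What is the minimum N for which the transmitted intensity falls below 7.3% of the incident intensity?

N = 7

First polarizer halves the unpolarized light: factor 1/2.
Each further stage multiplies by cos²(34°) = 0.6873.
After N polarizers: T = 0.5·0.6873^(N−1). Require T < 0.073 ⇒ N−1 > ln(0.073/0.5)/ln(0.6873) = 5.13, so N−1 ≥ 6 and N = 7.
Check: N=7 gives T = 0.05271 < 0.073; N=6 gives T = 0.07669.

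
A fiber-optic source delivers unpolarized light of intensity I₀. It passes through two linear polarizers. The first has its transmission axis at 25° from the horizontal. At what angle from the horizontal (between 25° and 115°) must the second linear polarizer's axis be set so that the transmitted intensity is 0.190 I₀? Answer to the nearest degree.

Unpolarized light through the first polarizer → I₁ = ½ I₀, now polarized at 25°.
Need I₂/I₀ = 0.19, so cos²(θ − 25°) = 0.19 / 0.5 = 0.38.
θ − 25° = arccos(√0.38) = 51.9°, giving θ ≈ 25 + 51.9 = 76.9°.

θ ≈ 77°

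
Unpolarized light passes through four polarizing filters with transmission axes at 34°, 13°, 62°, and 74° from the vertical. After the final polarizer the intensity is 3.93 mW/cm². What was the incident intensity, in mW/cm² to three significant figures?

I₀ ≈ 21.9 mW/cm²

Unpolarized light through the first polarizer → I₁ = ½ I₀, now polarized at 34°.
I₂ = I₁ cos²(13° − 34°) = 0.5 I₀ · cos²(21°) = 0.4358 I₀.
I₃ = I₂ cos²(62° − 13°) = 0.4358 I₀ · cos²(49°) = 0.1876 I₀.
I₄ = I₃ cos²(74° − 62°) = 0.1876 I₀ · cos²(12°) = 0.1795 I₀.
So 3.93 mW/cm² = 0.1795 I₀, giving I₀ = 3.93/0.1795 = 21.9 mW/cm².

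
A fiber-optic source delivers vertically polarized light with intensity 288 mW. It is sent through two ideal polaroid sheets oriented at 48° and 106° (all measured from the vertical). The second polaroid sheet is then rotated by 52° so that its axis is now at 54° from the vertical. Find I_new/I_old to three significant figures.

Before rotation:
I₁ = I₀ cos²(48° − 0°) = I₀ cos²(48°) = 0.4477 I₀.
I₂ = I₁ cos²(106° − 48°) = 0.4477 I₀ · cos²(58°) = 0.1257 I₀.
After rotation:
I₁ = I₀ cos²(48° − 0°) = I₀ cos²(48°) = 0.4477 I₀.
I₂ = I₁ cos²(54° − 48°) = 0.4477 I₀ · cos²(6°) = 0.4428 I₀.
Ratio = 0.4428 / 0.1257 = 3.522.

I_new/I_old ≈ 3.52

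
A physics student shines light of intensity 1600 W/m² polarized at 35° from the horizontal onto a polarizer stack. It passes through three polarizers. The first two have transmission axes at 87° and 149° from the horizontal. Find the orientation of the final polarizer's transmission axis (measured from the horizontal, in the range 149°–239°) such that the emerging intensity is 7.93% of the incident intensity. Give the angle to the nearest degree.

I₁ = I₀ cos²(87° − 35°) = I₀ cos²(52°) = 0.379 I₀.
I₂ = I₁ cos²(149° − 87°) = 0.379 I₀ · cos²(62°) = 0.08354 I₀.
Need I₃/I₀ = 0.0793, so cos²(θ − 149°) = 0.0793 / 0.08354 = 0.9492.
θ − 149° = arccos(√0.9492) = 13.0°, giving θ ≈ 149 + 13.0 = 162.0°.

θ ≈ 162°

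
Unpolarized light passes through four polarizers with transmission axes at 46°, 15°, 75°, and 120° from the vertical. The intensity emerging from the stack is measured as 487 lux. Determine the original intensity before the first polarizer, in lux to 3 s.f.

Unpolarized light through the first polarizer → I₁ = ½ I₀, now polarized at 46°.
I₂ = I₁ cos²(15° − 46°) = 0.5 I₀ · cos²(31°) = 0.3674 I₀.
I₃ = I₂ cos²(75° − 15°) = 0.3674 I₀ · cos²(60°) = 0.09184 I₀.
I₄ = I₃ cos²(120° − 75°) = 0.09184 I₀ · cos²(45°) = 0.04592 I₀.
So 487 lux = 0.04592 I₀, giving I₀ = 487/0.04592 = 1.061e+04 lux.

I₀ ≈ 1.06e4 lux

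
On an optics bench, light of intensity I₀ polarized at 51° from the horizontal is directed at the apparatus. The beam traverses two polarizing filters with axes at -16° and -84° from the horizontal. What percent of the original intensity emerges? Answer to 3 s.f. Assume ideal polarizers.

≈ 2.14%

By Malus's law, I₁ = I₀ cos²(-16° − 51°) = I₀ cos²(67°) = 0.1527 I₀.
I₂ = I₁ cos²(-84° + 16°) = 0.1527 I₀ · cos²(68°) = 0.02142 I₀.
That is 2.142% of the incident intensity.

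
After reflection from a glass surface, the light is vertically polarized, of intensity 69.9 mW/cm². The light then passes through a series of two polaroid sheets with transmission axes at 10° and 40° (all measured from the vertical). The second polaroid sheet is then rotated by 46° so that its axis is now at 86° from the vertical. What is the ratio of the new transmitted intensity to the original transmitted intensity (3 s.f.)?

Before rotation:
I₁ = I₀ cos²(10° − 0°) = I₀ cos²(10°) = 0.9698 I₀.
I₂ = I₁ cos²(40° − 10°) = 0.9698 I₀ · cos²(30°) = 0.7274 I₀.
After rotation:
I₁ = I₀ cos²(10° − 0°) = I₀ cos²(10°) = 0.9698 I₀.
I₂ = I₁ cos²(86° − 10°) = 0.9698 I₀ · cos²(76°) = 0.05676 I₀.
Ratio = 0.05676 / 0.7274 = 0.07803.

I_new/I_old ≈ 0.0780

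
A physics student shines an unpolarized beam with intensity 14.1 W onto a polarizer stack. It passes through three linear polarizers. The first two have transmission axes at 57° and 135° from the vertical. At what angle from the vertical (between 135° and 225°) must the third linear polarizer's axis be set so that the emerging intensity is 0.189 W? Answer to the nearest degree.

Unpolarized light through the first polarizer → I₁ = ½ I₀, now polarized at 57°.
I₂ = I₁ cos²(135° − 57°) = 0.5 I₀ · cos²(78°) = 0.02161 I₀.
Target fraction: 0.189 / 14.1 W = 0.0134 of I₀.
Need I₃/I₀ = 0.0134, so cos²(θ − 135°) = 0.0134 / 0.02161 = 0.6202.
θ − 135° = arccos(√0.6202) = 38.0°, giving θ ≈ 135 + 38.0 = 173.0°.

θ ≈ 173°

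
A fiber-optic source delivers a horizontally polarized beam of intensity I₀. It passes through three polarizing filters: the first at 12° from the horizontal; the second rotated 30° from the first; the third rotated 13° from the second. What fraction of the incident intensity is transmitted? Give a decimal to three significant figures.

≈ 0.681 I₀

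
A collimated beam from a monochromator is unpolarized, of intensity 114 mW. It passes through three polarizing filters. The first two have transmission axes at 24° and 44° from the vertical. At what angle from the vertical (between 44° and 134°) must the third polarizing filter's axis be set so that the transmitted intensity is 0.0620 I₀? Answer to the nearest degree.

Unpolarized light through the first polarizer → I₁ = ½ I₀, now polarized at 24°.
I₂ = I₁ cos²(44° − 24°) = 0.5 I₀ · cos²(20°) = 0.4415 I₀.
Need I₃/I₀ = 0.062, so cos²(θ − 44°) = 0.062 / 0.4415 = 0.1404.
θ − 44° = arccos(√0.1404) = 68.0°, giving θ ≈ 44 + 68.0 = 112.0°.

θ ≈ 112°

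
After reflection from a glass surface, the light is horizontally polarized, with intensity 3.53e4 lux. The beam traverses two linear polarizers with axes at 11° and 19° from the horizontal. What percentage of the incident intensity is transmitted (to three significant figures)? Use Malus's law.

By Malus's law, I₁ = 3.53e4 lux · cos²(11°) = 3.401e+04 lux.
I₂ = I₁ · cos²(8°) = 3.401e+04 · 0.9806 = 3.336e+04 lux.
That is 94.49% of the incident intensity.

≈ 94.5%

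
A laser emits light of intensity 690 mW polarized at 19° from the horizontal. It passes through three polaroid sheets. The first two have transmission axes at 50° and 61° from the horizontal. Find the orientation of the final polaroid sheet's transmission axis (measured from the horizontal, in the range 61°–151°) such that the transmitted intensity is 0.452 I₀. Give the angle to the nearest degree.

θ ≈ 98°

By Malus's law, I₁ = I₀ cos²(50° − 19°) = I₀ cos²(31°) = 0.7347 I₀.
I₂ = I₁ cos²(61° − 50°) = 0.7347 I₀ · cos²(11°) = 0.708 I₀.
Need I₃/I₀ = 0.452, so cos²(θ − 61°) = 0.452 / 0.708 = 0.6384.
θ − 61° = arccos(√0.6384) = 37.0°, giving θ ≈ 61 + 37.0 = 98.0°.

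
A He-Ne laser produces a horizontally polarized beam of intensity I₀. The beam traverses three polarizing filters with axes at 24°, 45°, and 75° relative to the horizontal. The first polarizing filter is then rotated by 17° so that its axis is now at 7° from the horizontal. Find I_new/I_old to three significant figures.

I_new/I_old ≈ 0.841

Before rotation:
I₁ = I₀ cos²(24° − 0°) = I₀ cos²(24°) = 0.8346 I₀.
I₂ = I₁ cos²(45° − 24°) = 0.8346 I₀ · cos²(21°) = 0.7274 I₀.
I₃ = I₂ cos²(75° − 45°) = 0.7274 I₀ · cos²(30°) = 0.5455 I₀.
After rotation:
I₁ = I₀ cos²(7° − 0°) = I₀ cos²(7°) = 0.9851 I₀.
I₂ = I₁ cos²(45° − 7°) = 0.9851 I₀ · cos²(38°) = 0.6117 I₀.
I₃ = I₂ cos²(75° − 45°) = 0.6117 I₀ · cos²(30°) = 0.4588 I₀.
Ratio = 0.4588 / 0.5455 = 0.841.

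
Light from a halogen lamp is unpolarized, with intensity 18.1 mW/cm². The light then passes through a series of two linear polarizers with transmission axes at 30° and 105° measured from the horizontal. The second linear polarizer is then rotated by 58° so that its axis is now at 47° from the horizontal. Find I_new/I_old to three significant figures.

I_new/I_old ≈ 13.7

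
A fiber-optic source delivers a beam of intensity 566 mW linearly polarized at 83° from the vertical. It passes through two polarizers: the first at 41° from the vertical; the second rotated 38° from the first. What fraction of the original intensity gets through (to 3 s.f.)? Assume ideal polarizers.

By Malus's law, I₁ = 566 mW · cos²(42°) = 312.6 mW.
I₂ = I₁ · cos²(38°) = 312.6 · 0.621 = 194.1 mW.
Transmitted fraction = 0.3429.

I/I₀ ≈ 0.343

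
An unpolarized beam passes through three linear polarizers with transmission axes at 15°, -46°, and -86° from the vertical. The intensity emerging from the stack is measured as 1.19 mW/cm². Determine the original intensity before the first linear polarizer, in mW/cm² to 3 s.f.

I₀ ≈ 17.3 mW/cm²

Unpolarized light through the first polarizer → I₁ = ½ I₀, now polarized at 15°.
I₂ = I₁ cos²(-46° − 15°) = 0.5 I₀ · cos²(61°) = 0.1175 I₀.
I₃ = I₂ cos²(-86° + 46°) = 0.1175 I₀ · cos²(40°) = 0.06896 I₀.
So 1.19 mW/cm² = 0.06896 I₀, giving I₀ = 1.19/0.06896 = 17.26 mW/cm².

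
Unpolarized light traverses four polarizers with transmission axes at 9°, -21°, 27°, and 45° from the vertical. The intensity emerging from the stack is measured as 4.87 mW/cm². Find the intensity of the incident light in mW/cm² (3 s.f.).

Unpolarized light through the first polarizer → I₁ = ½ I₀, now polarized at 9°.
I₂ = I₁ cos²(-21° − 9°) = 0.5 I₀ · cos²(30°) = 0.375 I₀.
I₃ = I₂ cos²(27° + 21°) = 0.375 I₀ · cos²(48°) = 0.1679 I₀.
I₄ = I₃ cos²(45° − 27°) = 0.1679 I₀ · cos²(18°) = 0.1519 I₀.
So 4.87 mW/cm² = 0.1519 I₀, giving I₀ = 4.87/0.1519 = 32.07 mW/cm².

I₀ ≈ 32.1 mW/cm²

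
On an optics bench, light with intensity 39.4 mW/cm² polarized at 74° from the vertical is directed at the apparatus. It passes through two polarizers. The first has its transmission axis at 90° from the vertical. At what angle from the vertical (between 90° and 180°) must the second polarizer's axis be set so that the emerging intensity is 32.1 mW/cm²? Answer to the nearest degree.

I₁ = I₀ cos²(90° − 74°) = I₀ cos²(16°) = 0.924 I₀.
Target fraction: 32.1 / 39.4 mW/cm² = 0.8147 of I₀.
Need I₂/I₀ = 0.8147, so cos²(θ − 90°) = 0.8147 / 0.924 = 0.8817.
θ − 90° = arccos(√0.8817) = 20.1°, giving θ ≈ 90 + 20.1 = 110.1°.

θ ≈ 110°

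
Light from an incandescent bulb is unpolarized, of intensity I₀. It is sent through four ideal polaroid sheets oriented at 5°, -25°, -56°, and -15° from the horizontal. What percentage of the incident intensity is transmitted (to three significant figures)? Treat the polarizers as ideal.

Unpolarized light through the first polarizer → I₁ = ½ I₀, now polarized at 5°.
I₂ = I₁ cos²(-25° − 5°) = 0.5 I₀ · cos²(30°) = 0.375 I₀.
I₃ = I₂ cos²(-56° + 25°) = 0.375 I₀ · cos²(31°) = 0.2755 I₀.
I₄ = I₃ cos²(-15° + 56°) = 0.2755 I₀ · cos²(41°) = 0.1569 I₀.
That is 15.69% of the incident intensity.

≈ 15.7%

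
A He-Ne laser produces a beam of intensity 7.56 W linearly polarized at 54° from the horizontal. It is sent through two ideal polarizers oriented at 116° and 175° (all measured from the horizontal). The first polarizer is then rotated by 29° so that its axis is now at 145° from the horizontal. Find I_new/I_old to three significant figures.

I_new/I_old ≈ 0.00391

Before rotation:
By Malus's law, I₁ = I₀ cos²(116° − 54°) = I₀ cos²(62°) = 0.2204 I₀.
I₂ = I₁ cos²(175° − 116°) = 0.2204 I₀ · cos²(59°) = 0.05847 I₀.
After rotation:
I₁ = I₀ cos²(145° − 54°) = I₀ cos²(89°) = 0.0003046 I₀.
I₂ = I₁ cos²(175° − 145°) = 0.0003046 I₀ · cos²(30°) = 0.0002284 I₀.
Ratio = 0.0002284 / 0.05847 = 0.003907.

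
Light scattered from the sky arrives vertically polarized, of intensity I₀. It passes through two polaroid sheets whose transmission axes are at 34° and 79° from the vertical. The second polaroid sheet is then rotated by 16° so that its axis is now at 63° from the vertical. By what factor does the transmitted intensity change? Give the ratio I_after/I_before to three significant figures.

Before rotation:
I₁ = I₀ cos²(34° − 0°) = I₀ cos²(34°) = 0.6873 I₀.
I₂ = I₁ cos²(79° − 34°) = 0.6873 I₀ · cos²(45°) = 0.3437 I₀.
After rotation:
I₁ = I₀ cos²(34° − 0°) = I₀ cos²(34°) = 0.6873 I₀.
I₂ = I₁ cos²(63° − 34°) = 0.6873 I₀ · cos²(29°) = 0.5258 I₀.
Ratio = 0.5258 / 0.3437 = 1.53.

I_new/I_old ≈ 1.53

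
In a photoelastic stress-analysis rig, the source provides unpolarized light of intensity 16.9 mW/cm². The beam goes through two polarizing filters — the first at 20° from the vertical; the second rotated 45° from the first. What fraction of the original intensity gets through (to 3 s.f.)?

I/I₀ ≈ 0.250

Unpolarized light through the first polarizer → I₁ = 16.9 mW/cm²/2 = 8.45 mW/cm², polarized at 20°.
I₂ = I₁ · cos²(45°) = 8.45 · 0.5 = 4.225 mW/cm².
Transmitted fraction = 0.25.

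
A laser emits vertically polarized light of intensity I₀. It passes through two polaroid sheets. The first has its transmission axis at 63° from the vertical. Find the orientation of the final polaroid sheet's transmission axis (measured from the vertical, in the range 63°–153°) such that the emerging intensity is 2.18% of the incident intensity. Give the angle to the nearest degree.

I₁ = I₀ cos²(63° − 0°) = I₀ cos²(63°) = 0.2061 I₀.
Need I₂/I₀ = 0.0218, so cos²(θ − 63°) = 0.0218 / 0.2061 = 0.1058.
θ − 63° = arccos(√0.1058) = 71.0°, giving θ ≈ 63 + 71.0 = 134.0°.

θ ≈ 134°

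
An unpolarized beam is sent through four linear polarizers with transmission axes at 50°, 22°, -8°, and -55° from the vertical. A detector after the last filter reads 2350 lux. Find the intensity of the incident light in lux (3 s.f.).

I₀ ≈ 1.73e4 lux

Unpolarized light through the first polarizer → I₁ = ½ I₀, now polarized at 50°.
I₂ = I₁ cos²(22° − 50°) = 0.5 I₀ · cos²(28°) = 0.3898 I₀.
I₃ = I₂ cos²(-8° − 22°) = 0.3898 I₀ · cos²(30°) = 0.2923 I₀.
I₄ = I₃ cos²(-55° + 8°) = 0.2923 I₀ · cos²(47°) = 0.136 I₀.
So 2350 lux = 0.136 I₀, giving I₀ = 2350/0.136 = 1.728e+04 lux.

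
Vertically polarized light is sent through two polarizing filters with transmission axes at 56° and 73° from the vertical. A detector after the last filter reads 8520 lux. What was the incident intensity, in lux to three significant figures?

I₁ = I₀ cos²(56° − 0°) = I₀ cos²(56°) = 0.3127 I₀.
I₂ = I₁ cos²(73° − 56°) = 0.3127 I₀ · cos²(17°) = 0.286 I₀.
So 8520 lux = 0.286 I₀, giving I₀ = 8520/0.286 = 2.979e+04 lux.

I₀ ≈ 2.98e4 lux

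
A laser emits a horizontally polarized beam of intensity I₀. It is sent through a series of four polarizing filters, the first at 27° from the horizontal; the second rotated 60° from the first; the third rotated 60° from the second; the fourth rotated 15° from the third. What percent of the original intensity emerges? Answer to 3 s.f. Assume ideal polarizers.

≈ 4.63%

I₁ = I₀ cos²(27° − 0°) = I₀ cos²(27°) = 0.7939 I₀.
I₂ = I₁ cos²(60°) = 0.7939 · 0.25 I₀ = 0.1985 I₀.
I₃ = I₂ cos²(60°) = 0.1985 · 0.25 I₀ = 0.04962 I₀.
I₄ = I₃ cos²(15°) = 0.04962 · 0.933 I₀ = 0.04629 I₀.
That is 4.629% of the incident intensity.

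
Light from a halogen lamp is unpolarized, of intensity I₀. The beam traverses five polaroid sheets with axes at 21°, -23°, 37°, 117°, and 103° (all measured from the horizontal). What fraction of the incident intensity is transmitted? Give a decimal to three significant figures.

≈ 0.00184 I₀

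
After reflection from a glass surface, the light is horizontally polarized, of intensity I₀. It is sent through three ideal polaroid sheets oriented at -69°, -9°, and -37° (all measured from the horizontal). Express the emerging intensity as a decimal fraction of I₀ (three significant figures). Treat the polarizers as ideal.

By Malus's law, I₁ = I₀ cos²(-69° − 0°) = I₀ cos²(69°) = 0.1284 I₀.
I₂ = I₁ cos²(-9° + 69°) = 0.1284 I₀ · cos²(60°) = 0.03211 I₀.
I₃ = I₂ cos²(-37° + 9°) = 0.03211 I₀ · cos²(28°) = 0.02503 I₀.
Transmitted fraction = 0.02503.

≈ 0.0250 I₀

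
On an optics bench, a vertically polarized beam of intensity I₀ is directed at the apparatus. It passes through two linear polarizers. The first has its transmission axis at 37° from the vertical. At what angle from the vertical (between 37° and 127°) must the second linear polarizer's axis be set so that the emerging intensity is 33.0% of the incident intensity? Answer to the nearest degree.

I₁ = I₀ cos²(37° − 0°) = I₀ cos²(37°) = 0.6378 I₀.
Need I₂/I₀ = 0.33, so cos²(θ − 37°) = 0.33 / 0.6378 = 0.5174.
θ − 37° = arccos(√0.5174) = 44.0°, giving θ ≈ 37 + 44.0 = 81.0°.

θ ≈ 81°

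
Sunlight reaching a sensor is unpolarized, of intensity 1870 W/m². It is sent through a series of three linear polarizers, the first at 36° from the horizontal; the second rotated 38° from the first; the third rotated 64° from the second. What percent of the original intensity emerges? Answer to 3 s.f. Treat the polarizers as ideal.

≈ 5.97%

Unpolarized light through the first polarizer → I₁ = 1870 W/m²/2 = 935 W/m², polarized at 36°.
I₂ = I₁ · cos²(38°) = 935 · 0.621 = 580.6 W/m².
I₃ = I₂ · cos²(64°) = 580.6 · 0.1922 = 111.6 W/m².
That is 5.966% of the incident intensity.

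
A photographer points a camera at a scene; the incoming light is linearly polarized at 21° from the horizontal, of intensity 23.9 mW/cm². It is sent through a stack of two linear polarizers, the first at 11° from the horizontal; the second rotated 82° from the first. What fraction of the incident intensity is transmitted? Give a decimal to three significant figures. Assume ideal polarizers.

I₁ = 23.9 mW/cm² · cos²(10°) = 23.18 mW/cm².
I₂ = I₁ · cos²(82°) = 23.18 · 0.01937 = 0.449 mW/cm².
Transmitted fraction = 0.01879.

I/I₀ ≈ 0.0188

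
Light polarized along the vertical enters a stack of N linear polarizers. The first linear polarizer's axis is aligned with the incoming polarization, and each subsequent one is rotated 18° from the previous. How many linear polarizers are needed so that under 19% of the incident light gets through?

First polarizer is aligned with the polarization: full transmission.
Each further stage multiplies by cos²(18°) = 0.9045.
After N polarizers: T = 0.9045^(N−1). Require T < 0.19 ⇒ N−1 > ln(0.19)/ln(0.9045) = 16.55, so N−1 ≥ 17 and N = 18.
Check: N=18 gives T = 0.1816 < 0.19; N=17 gives T = 0.2007.

N = 18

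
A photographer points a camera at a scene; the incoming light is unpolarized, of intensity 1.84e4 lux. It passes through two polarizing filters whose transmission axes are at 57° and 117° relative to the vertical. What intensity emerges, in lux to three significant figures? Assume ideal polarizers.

I ≈ 2300 lux

Unpolarized light through the first polarizer → I₁ = 1.84e4 lux/2 = 9200 lux, polarized at 57°.
I₂ = I₁ · cos²(60°) = 9200 · 0.25 = 2300 lux.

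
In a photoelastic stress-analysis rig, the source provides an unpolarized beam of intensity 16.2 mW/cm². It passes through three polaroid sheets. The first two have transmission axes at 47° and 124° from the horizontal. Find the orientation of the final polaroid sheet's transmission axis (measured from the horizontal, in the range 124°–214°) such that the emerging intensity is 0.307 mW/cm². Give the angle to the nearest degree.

θ ≈ 154°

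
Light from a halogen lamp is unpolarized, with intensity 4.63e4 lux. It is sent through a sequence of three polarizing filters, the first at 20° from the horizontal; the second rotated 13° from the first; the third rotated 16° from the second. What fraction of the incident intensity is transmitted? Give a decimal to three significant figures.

I/I₀ ≈ 0.439

Unpolarized light through the first polarizer → I₁ = 4.63e4 lux/2 = 2.315e+04 lux, polarized at 20°.
I₂ = I₁ · cos²(13°) = 2.315e+04 · 0.9494 = 2.198e+04 lux.
I₃ = I₂ · cos²(16°) = 2.198e+04 · 0.924 = 2.031e+04 lux.
Transmitted fraction = 0.4386.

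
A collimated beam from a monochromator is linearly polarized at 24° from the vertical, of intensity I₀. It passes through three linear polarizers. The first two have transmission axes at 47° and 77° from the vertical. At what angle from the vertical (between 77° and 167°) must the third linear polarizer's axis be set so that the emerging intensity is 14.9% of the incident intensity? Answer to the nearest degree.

θ ≈ 138°

I₁ = I₀ cos²(47° − 24°) = I₀ cos²(23°) = 0.8473 I₀.
I₂ = I₁ cos²(77° − 47°) = 0.8473 I₀ · cos²(30°) = 0.6355 I₀.
Need I₃/I₀ = 0.149, so cos²(θ − 77°) = 0.149 / 0.6355 = 0.2345.
θ − 77° = arccos(√0.2345) = 61.0°, giving θ ≈ 77 + 61.0 = 138.0°.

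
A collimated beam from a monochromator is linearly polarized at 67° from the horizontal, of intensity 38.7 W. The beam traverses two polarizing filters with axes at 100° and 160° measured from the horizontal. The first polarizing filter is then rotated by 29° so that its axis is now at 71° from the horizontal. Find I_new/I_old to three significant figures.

Before rotation:
By Malus's law, I₁ = I₀ cos²(100° − 67°) = I₀ cos²(33°) = 0.7034 I₀.
I₂ = I₁ cos²(160° − 100°) = 0.7034 I₀ · cos²(60°) = 0.1758 I₀.
After rotation:
I₁ = I₀ cos²(71° − 67°) = I₀ cos²(4°) = 0.9951 I₀.
I₂ = I₁ cos²(160° − 71°) = 0.9951 I₀ · cos²(89°) = 0.0003031 I₀.
Ratio = 0.0003031 / 0.1758 = 0.001724.

I_new/I_old ≈ 0.00172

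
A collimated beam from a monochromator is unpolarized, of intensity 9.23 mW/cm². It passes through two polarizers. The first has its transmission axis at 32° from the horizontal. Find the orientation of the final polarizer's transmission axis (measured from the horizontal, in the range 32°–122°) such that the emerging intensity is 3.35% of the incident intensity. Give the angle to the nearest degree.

θ ≈ 107°

Unpolarized light through the first polarizer → I₁ = ½ I₀, now polarized at 32°.
Need I₂/I₀ = 0.0335, so cos²(θ − 32°) = 0.0335 / 0.5 = 0.067.
θ − 32° = arccos(√0.067) = 75.0°, giving θ ≈ 32 + 75.0 = 107.0°.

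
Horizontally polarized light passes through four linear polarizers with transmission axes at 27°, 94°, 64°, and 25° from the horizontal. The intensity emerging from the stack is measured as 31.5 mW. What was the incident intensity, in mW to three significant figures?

I₀ ≈ 574 mW

I₁ = I₀ cos²(27° − 0°) = I₀ cos²(27°) = 0.7939 I₀.
I₂ = I₁ cos²(94° − 27°) = 0.7939 I₀ · cos²(67°) = 0.1212 I₀.
I₃ = I₂ cos²(64° − 94°) = 0.1212 I₀ · cos²(30°) = 0.0909 I₀.
I₄ = I₃ cos²(25° − 64°) = 0.0909 I₀ · cos²(39°) = 0.0549 I₀.
So 31.5 mW = 0.0549 I₀, giving I₀ = 31.5/0.0549 = 573.8 mW.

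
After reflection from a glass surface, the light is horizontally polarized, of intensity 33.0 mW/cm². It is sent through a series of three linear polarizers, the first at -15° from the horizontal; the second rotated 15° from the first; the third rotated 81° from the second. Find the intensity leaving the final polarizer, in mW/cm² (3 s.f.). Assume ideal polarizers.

I₁ = 33.0 mW/cm² · cos²(15°) = 30.79 mW/cm².
I₂ = I₁ · cos²(15°) = 30.79 · 0.933 = 28.73 mW/cm².
I₃ = I₂ · cos²(81°) = 28.73 · 0.02447 = 0.703 mW/cm².

I ≈ 0.703 mW/cm²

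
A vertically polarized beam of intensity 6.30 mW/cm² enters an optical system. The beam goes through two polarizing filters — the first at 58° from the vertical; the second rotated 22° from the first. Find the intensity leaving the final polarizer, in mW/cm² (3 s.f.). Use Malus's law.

By Malus's law, I₁ = 6.30 mW/cm² · cos²(58°) = 1.769 mW/cm².
I₂ = I₁ · cos²(22°) = 1.769 · 0.8597 = 1.521 mW/cm².

I ≈ 1.52 mW/cm²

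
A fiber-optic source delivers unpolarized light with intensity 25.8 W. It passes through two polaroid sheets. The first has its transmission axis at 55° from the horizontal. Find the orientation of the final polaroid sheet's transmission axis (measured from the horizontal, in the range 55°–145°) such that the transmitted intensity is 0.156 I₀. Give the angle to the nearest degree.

θ ≈ 111°

Unpolarized light through the first polarizer → I₁ = ½ I₀, now polarized at 55°.
Need I₂/I₀ = 0.156, so cos²(θ − 55°) = 0.156 / 0.5 = 0.312.
θ − 55° = arccos(√0.312) = 56.0°, giving θ ≈ 55 + 56.0 = 111.0°.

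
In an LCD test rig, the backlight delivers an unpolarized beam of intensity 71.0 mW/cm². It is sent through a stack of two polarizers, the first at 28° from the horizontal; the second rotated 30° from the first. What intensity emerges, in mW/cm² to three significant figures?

Unpolarized light through the first polarizer → I₁ = 71.0 mW/cm²/2 = 35.5 mW/cm², polarized at 28°.
I₂ = I₁ · cos²(30°) = 35.5 · 0.75 = 26.63 mW/cm².

I ≈ 26.6 mW/cm²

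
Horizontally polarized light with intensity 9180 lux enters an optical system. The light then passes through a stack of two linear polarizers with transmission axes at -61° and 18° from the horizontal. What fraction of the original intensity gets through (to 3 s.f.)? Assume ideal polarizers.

I/I₀ ≈ 0.00856

By Malus's law, I₁ = 9180 lux · cos²(61°) = 2158 lux.
I₂ = I₁ · cos²(79°) = 2158 · 0.03641 = 78.56 lux.
Transmitted fraction = 0.008557.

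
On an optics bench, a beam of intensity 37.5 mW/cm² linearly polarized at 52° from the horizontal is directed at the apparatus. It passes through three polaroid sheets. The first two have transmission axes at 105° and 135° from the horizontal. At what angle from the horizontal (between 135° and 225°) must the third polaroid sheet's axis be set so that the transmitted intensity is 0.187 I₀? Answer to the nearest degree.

θ ≈ 169°

I₁ = I₀ cos²(105° − 52°) = I₀ cos²(53°) = 0.3622 I₀.
I₂ = I₁ cos²(135° − 105°) = 0.3622 I₀ · cos²(30°) = 0.2716 I₀.
Need I₃/I₀ = 0.187, so cos²(θ − 135°) = 0.187 / 0.2716 = 0.6884.
θ − 135° = arccos(√0.6884) = 33.9°, giving θ ≈ 135 + 33.9 = 168.9°.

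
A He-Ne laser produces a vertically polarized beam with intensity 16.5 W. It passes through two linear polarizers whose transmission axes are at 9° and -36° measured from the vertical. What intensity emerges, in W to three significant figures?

I ≈ 8.05 W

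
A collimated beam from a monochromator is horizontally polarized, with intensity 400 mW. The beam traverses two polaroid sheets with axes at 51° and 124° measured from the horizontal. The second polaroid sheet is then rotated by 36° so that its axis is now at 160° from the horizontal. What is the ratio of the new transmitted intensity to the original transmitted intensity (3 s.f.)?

Before rotation:
By Malus's law, I₁ = I₀ cos²(51° − 0°) = I₀ cos²(51°) = 0.396 I₀.
I₂ = I₁ cos²(124° − 51°) = 0.396 I₀ · cos²(73°) = 0.03385 I₀.
After rotation:
I₁ = I₀ cos²(51° − 0°) = I₀ cos²(51°) = 0.396 I₀.
Angle between axes 1 and 2: 71°. I₂ = 0.396 I₀ · cos²(71°) = 0.04198 I₀.
Ratio = 0.04198 / 0.03385 = 1.24.

I_new/I_old ≈ 1.24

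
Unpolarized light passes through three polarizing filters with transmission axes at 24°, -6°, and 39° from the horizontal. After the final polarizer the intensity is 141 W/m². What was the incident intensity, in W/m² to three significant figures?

Unpolarized light through the first polarizer → I₁ = ½ I₀, now polarized at 24°.
I₂ = I₁ cos²(-6° − 24°) = 0.5 I₀ · cos²(30°) = 0.375 I₀.
I₃ = I₂ cos²(39° + 6°) = 0.375 I₀ · cos²(45°) = 0.1875 I₀.
So 141 W/m² = 0.1875 I₀, giving I₀ = 141/0.1875 = 752 W/m².

I₀ ≈ 752 W/m²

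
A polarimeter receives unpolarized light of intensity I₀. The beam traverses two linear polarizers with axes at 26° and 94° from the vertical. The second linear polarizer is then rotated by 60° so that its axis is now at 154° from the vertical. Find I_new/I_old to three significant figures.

Before rotation:
Unpolarized light through the first polarizer → I₁ = ½ I₀, now polarized at 26°.
I₂ = I₁ cos²(94° − 26°) = 0.5 I₀ · cos²(68°) = 0.07017 I₀.
After rotation:
Unpolarized light through the first polarizer → I₁ = ½ I₀, now polarized at 26°.
Angle between axes 1 and 2: 52°. I₂ = 0.5 I₀ · cos²(52°) = 0.1895 I₀.
Ratio = 0.1895 / 0.07017 = 2.701.

I_new/I_old ≈ 2.70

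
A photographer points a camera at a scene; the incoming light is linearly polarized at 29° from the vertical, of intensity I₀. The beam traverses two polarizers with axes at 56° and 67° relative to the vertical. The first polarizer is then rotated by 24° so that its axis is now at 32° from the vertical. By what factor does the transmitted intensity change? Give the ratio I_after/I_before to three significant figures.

I_new/I_old ≈ 0.875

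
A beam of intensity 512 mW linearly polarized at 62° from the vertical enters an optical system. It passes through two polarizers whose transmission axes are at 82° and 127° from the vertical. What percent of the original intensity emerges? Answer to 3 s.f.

≈ 44.2%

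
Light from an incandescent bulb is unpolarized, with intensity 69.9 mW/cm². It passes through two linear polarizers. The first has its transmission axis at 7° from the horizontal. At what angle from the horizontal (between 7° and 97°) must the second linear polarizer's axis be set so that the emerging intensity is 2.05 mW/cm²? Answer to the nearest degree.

Unpolarized light through the first polarizer → I₁ = ½ I₀, now polarized at 7°.
Target fraction: 2.05 / 69.9 mW/cm² = 0.02933 of I₀.
Need I₂/I₀ = 0.02933, so cos²(θ − 7°) = 0.02933 / 0.5 = 0.05866.
θ − 7° = arccos(√0.05866) = 76.0°, giving θ ≈ 7 + 76.0 = 83.0°.

θ ≈ 83°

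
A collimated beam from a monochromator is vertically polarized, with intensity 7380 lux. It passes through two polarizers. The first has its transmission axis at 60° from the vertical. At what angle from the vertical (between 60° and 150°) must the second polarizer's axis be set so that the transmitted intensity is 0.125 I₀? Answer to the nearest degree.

I₁ = I₀ cos²(60° − 0°) = I₀ cos²(60°) = 0.25 I₀.
Need I₂/I₀ = 0.125, so cos²(θ − 60°) = 0.125 / 0.25 = 0.5.
θ − 60° = arccos(√0.5) = 45.0°, giving θ ≈ 60 + 45.0 = 105.0°.

θ ≈ 105°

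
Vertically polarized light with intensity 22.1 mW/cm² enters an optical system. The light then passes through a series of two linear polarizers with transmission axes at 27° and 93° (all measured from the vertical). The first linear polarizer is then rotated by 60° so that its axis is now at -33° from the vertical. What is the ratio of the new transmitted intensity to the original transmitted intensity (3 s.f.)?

I_new/I_old ≈ 1.85

Before rotation:
I₁ = I₀ cos²(27° − 0°) = I₀ cos²(27°) = 0.7939 I₀.
I₂ = I₁ cos²(93° − 27°) = 0.7939 I₀ · cos²(66°) = 0.1313 I₀.
After rotation:
I₁ = I₀ cos²(-33° − 0°) = I₀ cos²(33°) = 0.7034 I₀.
Angle between axes 1 and 2: 54°. I₂ = 0.7034 I₀ · cos²(54°) = 0.243 I₀.
Ratio = 0.243 / 0.1313 = 1.85.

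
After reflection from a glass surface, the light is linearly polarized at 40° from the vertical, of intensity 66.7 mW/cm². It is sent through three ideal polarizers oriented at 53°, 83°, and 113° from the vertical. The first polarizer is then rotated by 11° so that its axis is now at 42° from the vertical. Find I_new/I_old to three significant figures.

I_new/I_old ≈ 0.799

Before rotation:
I₁ = I₀ cos²(53° − 40°) = I₀ cos²(13°) = 0.9494 I₀.
I₂ = I₁ cos²(83° − 53°) = 0.9494 I₀ · cos²(30°) = 0.712 I₀.
I₃ = I₂ cos²(113° − 83°) = 0.712 I₀ · cos²(30°) = 0.534 I₀.
After rotation:
I₁ = I₀ cos²(42° − 40°) = I₀ cos²(2°) = 0.9988 I₀.
I₂ = I₁ cos²(83° − 42°) = 0.9988 I₀ · cos²(41°) = 0.5689 I₀.
I₃ = I₂ cos²(113° − 83°) = 0.5689 I₀ · cos²(30°) = 0.4267 I₀.
Ratio = 0.4267 / 0.534 = 0.799.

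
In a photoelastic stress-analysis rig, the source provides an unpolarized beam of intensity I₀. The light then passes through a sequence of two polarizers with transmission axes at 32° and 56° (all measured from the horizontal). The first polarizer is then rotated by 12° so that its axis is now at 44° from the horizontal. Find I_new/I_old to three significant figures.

I_new/I_old ≈ 1.15

Before rotation:
Unpolarized light through the first polarizer → I₁ = ½ I₀, now polarized at 32°.
I₂ = I₁ cos²(56° − 32°) = 0.5 I₀ · cos²(24°) = 0.4173 I₀.
After rotation:
Unpolarized light through the first polarizer → I₁ = ½ I₀, now polarized at 44°.
I₂ = I₁ cos²(56° − 44°) = 0.5 I₀ · cos²(12°) = 0.4784 I₀.
Ratio = 0.4784 / 0.4173 = 1.146.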